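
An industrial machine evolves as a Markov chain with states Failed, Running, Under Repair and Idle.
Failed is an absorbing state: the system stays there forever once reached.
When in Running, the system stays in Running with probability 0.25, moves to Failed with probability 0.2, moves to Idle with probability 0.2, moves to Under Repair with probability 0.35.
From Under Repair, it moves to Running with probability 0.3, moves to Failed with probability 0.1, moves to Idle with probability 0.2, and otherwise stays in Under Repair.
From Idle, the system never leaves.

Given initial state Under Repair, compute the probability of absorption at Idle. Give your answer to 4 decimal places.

Let h(s) be the probability of absorption at Idle starting from transient state s. Then h(Idle) = 1 and h(Failed) = 0. By first-step analysis:
h(Running) = 0.2·0 + 0.25·h(Running) + 0.35·h(Under Repair) + 0.2·1
h(Under Repair) = 0.1·0 + 0.3·h(Running) + 0.4·h(Under Repair) + 0.2·1
Solving: h(Running) = 0.5507, h(Under Repair) = 0.6087.
Starting from Under Repair, the probability is 0.6087.

0.6087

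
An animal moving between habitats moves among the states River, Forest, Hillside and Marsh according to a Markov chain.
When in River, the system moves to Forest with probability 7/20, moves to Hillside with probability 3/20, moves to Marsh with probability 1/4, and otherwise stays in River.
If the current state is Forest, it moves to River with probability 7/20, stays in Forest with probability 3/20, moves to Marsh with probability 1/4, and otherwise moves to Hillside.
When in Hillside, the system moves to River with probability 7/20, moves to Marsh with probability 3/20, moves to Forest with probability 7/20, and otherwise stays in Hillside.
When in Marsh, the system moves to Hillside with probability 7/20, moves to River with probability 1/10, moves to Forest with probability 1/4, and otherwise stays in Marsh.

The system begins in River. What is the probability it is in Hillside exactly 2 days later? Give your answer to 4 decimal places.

Propagate the distribution vector 2 days from River.
After 0 days: (1.0000, 0.0000, 0.0000, 0.0000)
After 1 day: (0.2500, 0.3500, 0.1500, 0.2500)
After 2 days: (0.2625, 0.2550, 0.2350, 0.2475)
P(in Hillside after 2 days) = 0.2350

0.2350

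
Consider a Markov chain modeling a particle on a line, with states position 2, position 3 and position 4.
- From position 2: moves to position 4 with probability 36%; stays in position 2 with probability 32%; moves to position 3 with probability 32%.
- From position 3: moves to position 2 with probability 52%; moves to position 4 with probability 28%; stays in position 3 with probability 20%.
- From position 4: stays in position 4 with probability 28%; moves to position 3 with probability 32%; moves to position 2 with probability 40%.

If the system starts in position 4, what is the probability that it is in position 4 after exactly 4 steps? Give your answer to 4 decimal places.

Propagate the distribution vector 4 steps from position 4.
After 0 steps: (0.0000, 0.0000, 1.0000)
After 1 step: (0.4000, 0.3200, 0.2800)
After 2 steps: (0.4064, 0.2816, 0.3120)
After 3 steps: (0.4013, 0.2862, 0.3125)
After 4 steps: (0.4022, 0.2857, 0.3121)
P(in position 4 after 4 steps) = 0.3121

0.3121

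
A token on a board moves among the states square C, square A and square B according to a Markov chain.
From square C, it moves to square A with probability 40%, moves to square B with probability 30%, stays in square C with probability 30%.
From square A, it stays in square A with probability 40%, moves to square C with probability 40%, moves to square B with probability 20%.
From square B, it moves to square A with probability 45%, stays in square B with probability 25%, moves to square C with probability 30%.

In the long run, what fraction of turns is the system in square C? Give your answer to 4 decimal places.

0.3412

Let the stationary distribution be π with π = πP and π_1 + π_2 + π_3 = 1.
π_1 = 0.3·π_1 + 0.4·π_2 + 0.3·π_3
π_2 = 0.4·π_1 + 0.4·π_2 + 0.45·π_3
Solving with the normalization constraint gives π = (0.3412, 0.4123, 0.2464).
So the stationary probability of square C is 0.3412.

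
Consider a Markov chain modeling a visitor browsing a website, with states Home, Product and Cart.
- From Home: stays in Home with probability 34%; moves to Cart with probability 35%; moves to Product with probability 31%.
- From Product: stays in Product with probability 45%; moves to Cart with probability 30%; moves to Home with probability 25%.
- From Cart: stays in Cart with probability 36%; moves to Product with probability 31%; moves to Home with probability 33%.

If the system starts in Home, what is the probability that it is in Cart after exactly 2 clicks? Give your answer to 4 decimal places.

0.3380

Sum over the intermediate state after 1 click:
P = P(Home→Home)·P(Home→Cart) + P(Home→Product)·P(Product→Cart) + P(Home→Cart)·P(Cart→Cart)
  = 0.34×0.35 + 0.31×0.3 + 0.35×0.36
  = 0.1190 + 0.0930 + 0.1260 = 0.3380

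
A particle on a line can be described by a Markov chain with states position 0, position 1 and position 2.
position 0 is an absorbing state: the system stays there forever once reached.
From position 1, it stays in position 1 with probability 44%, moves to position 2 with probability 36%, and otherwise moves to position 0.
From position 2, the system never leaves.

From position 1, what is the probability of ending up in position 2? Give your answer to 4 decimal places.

Let h(s) be the probability of absorption at position 2 starting from transient state s. Then h(position 2) = 1 and h(position 0) = 0. By first-step analysis:
h(position 1) = 0.2·0 + 0.44·h(position 1) + 0.36·1
Solving: h(position 1) = 0.6429.
Starting from position 1, the probability is 0.6429.

0.6429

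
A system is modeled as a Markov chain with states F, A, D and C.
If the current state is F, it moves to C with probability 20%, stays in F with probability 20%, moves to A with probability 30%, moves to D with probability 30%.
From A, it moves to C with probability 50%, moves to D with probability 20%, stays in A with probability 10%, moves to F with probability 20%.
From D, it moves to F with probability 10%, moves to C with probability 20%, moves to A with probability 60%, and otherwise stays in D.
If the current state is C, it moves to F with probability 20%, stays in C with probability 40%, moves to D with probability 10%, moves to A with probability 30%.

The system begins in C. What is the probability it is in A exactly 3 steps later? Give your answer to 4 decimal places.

0.2970

Propagate the distribution vector 3 steps from C.
After 0 steps: (0.0000, 0.0000, 0.0000, 1.0000)
After 1 step: (0.2000, 0.3000, 0.1000, 0.4000)
After 2 steps: (0.1900, 0.2700, 0.1700, 0.3700)
After 3 steps: (0.1830, 0.2970, 0.1650, 0.3550)
P(in A after 3 steps) = 0.2970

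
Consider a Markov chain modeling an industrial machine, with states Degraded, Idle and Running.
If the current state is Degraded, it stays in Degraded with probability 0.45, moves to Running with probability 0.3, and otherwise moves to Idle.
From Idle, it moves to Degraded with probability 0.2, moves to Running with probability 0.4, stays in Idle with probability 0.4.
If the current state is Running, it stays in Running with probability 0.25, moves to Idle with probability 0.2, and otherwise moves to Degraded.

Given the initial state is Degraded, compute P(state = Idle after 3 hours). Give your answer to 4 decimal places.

Propagate the distribution vector 3 hours from Degraded.
After 0 hours: (1.0000, 0.0000, 0.0000)
After 1 hour: (0.4500, 0.2500, 0.3000)
After 2 hours: (0.4175, 0.2725, 0.3100)
After 3 hours: (0.4129, 0.2754, 0.3118)
P(in Idle after 3 hours) = 0.2754

0.2754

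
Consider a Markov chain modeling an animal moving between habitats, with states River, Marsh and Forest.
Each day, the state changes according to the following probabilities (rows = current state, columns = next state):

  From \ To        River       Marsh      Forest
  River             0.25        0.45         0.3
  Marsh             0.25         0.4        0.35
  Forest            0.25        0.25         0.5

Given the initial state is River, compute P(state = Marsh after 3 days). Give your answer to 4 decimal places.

0.3551

Propagate the distribution vector 3 days from River.
After 0 days: (1.0000, 0.0000, 0.0000)
After 1 day: (0.2500, 0.4500, 0.3000)
After 2 days: (0.2500, 0.3675, 0.3825)
After 3 days: (0.2500, 0.3551, 0.3949)
P(in Marsh after 3 days) = 0.3551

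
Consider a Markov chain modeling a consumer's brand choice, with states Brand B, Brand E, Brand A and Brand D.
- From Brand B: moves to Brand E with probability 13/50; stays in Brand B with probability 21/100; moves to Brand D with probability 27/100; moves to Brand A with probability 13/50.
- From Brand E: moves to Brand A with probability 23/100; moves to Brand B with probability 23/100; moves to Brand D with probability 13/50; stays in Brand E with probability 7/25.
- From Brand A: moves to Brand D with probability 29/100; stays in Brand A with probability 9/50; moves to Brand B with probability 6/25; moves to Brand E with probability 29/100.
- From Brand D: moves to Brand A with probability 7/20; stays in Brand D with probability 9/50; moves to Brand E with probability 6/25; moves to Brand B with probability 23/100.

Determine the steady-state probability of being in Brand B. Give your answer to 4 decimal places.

0.2280

Let the stationary distribution be π with π = πP and π_1 + π_2 + π_3 + π_4 = 1.
π_1 = 0.21·π_1 + 0.23·π_2 + 0.24·π_3 + 0.23·π_4
π_2 = 0.26·π_1 + 0.28·π_2 + 0.29·π_3 + 0.24·π_4
π_3 = 0.26·π_1 + 0.23·π_2 + 0.18·π_3 + 0.35·π_4
Solving with the normalization constraint gives π = (0.2280, 0.2680, 0.2541, 0.2499).
So the stationary probability of Brand B is 0.2280.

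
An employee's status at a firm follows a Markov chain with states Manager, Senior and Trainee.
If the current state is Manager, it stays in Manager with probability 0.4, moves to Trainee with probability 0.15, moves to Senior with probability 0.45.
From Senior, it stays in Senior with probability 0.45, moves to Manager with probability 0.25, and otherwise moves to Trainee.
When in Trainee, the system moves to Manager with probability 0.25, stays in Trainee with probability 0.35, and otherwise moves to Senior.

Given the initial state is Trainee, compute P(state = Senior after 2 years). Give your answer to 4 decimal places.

Sum over the intermediate state after 1 year:
P = P(Trainee→Manager)·P(Manager→Senior) + P(Trainee→Senior)·P(Senior→Senior) + P(Trainee→Trainee)·P(Trainee→Senior)
  = 0.25×0.45 + 0.4×0.45 + 0.35×0.4
  = 0.1125 + 0.1800 + 0.1400 = 0.4325

0.4325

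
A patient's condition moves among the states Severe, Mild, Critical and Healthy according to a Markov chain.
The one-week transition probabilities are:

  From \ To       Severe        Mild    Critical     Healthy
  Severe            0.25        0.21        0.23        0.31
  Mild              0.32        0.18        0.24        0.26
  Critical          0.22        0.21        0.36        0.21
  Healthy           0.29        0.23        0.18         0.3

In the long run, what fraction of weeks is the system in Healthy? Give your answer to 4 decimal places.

Let the stationary distribution be π with π = πP and π_1 + π_2 + π_3 + π_4 = 1.
π_1 = 0.25·π_1 + 0.32·π_2 + 0.22·π_3 + 0.29·π_4
π_2 = 0.21·π_1 + 0.18·π_2 + 0.21·π_3 + 0.23·π_4
π_3 = 0.23·π_1 + 0.24·π_2 + 0.36·π_3 + 0.18·π_4
Solving with the normalization constraint gives π = (0.2680, 0.2092, 0.2512, 0.2717).
So the stationary probability of Healthy is 0.2717.

0.2717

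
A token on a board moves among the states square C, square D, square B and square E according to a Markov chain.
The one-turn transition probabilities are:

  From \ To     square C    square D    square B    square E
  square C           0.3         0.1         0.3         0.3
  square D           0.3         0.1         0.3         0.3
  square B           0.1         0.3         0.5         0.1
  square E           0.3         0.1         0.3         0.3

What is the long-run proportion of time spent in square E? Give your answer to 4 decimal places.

Let the stationary distribution be π with π = πP and π_1 + π_2 + π_3 + π_4 = 1.
π_1 = 0.3·π_1 + 0.3·π_2 + 0.1·π_3 + 0.3·π_4
π_2 = 0.1·π_1 + 0.1·π_2 + 0.3·π_3 + 0.1·π_4
π_3 = 0.3·π_1 + 0.3·π_2 + 0.5·π_3 + 0.3·π_4
Solving with the normalization constraint gives π = (0.2250, 0.1750, 0.3750, 0.2250).
So the stationary probability of square E is 0.2250.

0.2250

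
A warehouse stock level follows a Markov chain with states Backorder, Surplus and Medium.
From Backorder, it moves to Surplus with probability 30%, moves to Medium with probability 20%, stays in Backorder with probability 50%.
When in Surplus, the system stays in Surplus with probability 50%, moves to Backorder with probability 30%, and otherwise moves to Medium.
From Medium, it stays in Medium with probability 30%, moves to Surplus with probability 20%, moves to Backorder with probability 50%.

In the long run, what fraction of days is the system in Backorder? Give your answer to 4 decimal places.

Let the stationary distribution be π with π = πP and π_1 + π_2 + π_3 = 1.
π_1 = 0.5·π_1 + 0.3·π_2 + 0.5·π_3
π_2 = 0.3·π_1 + 0.5·π_2 + 0.2·π_3
Solving with the normalization constraint gives π = (0.4306, 0.3472, 0.2222).
So the stationary probability of Backorder is 0.4306.

0.4306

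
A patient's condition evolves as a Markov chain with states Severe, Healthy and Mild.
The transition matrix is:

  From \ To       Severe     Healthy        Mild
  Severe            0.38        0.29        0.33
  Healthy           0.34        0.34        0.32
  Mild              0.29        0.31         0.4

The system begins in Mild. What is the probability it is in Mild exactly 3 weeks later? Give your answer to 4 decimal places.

Propagate the distribution vector 3 weeks from Mild.
After 0 weeks: (0.0000, 0.0000, 1.0000)
After 1 week: (0.2900, 0.3100, 0.4000)
After 2 weeks: (0.3316, 0.3135, 0.3549)
After 3 weeks: (0.3355, 0.3128, 0.3517)
P(in Mild after 3 weeks) = 0.3517

0.3517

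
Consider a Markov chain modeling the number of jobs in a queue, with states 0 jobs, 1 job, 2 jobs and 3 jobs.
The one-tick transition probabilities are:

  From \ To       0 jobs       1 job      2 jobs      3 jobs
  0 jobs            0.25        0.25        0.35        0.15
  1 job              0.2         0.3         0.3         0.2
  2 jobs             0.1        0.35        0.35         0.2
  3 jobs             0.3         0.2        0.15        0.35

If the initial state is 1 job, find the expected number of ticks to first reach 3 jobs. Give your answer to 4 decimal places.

5.2305

Let t(s) be the expected number of ticks to first reach 3 jobs from state s, with t(3 jobs) = 0. Conditioning on the first tick:
t(0 jobs) = 1 + 0.25·t(0 jobs) + 0.25·t(1 job) + 0.35·t(2 jobs)
t(1 job) = 1 + 0.2·t(0 jobs) + 0.3·t(1 job) + 0.3·t(2 jobs)
t(2 jobs) = 1 + 0.1·t(0 jobs) + 0.35·t(1 job) + 0.35·t(2 jobs)
Solving: t(0 jobs) = 5.5043, t(1 job) = 5.2305, t(2 jobs) = 5.2017.
Expected ticks from 1 job to 3 jobs: 5.2305.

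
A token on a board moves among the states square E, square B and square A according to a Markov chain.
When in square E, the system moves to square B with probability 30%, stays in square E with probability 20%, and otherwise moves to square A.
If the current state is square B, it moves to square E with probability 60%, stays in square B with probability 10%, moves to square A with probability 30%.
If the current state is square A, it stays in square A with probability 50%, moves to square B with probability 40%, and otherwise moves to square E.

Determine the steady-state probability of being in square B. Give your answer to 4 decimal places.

Let the stationary distribution be π with π = πP and π_1 + π_2 + π_3 = 1.
π_1 = 0.2·π_1 + 0.6·π_2 + 0.1·π_3
π_2 = 0.3·π_1 + 0.1·π_2 + 0.4·π_3
Solving with the normalization constraint gives π = (0.2705, 0.2869, 0.4426).
So the stationary probability of square B is 0.2869.

0.2869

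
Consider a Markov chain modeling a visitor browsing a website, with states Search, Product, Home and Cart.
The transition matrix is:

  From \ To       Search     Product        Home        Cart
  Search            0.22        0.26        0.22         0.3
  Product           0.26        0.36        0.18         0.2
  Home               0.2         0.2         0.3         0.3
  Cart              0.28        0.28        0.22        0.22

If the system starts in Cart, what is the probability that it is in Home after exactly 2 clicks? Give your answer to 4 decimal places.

0.2264

Propagate the distribution vector 2 clicks from Cart.
After 0 clicks: (0.0000, 0.0000, 0.0000, 1.0000)
After 1 click: (0.2800, 0.2800, 0.2200, 0.2200)
After 2 clicks: (0.2400, 0.2792, 0.2264, 0.2544)
P(in Home after 2 clicks) = 0.2264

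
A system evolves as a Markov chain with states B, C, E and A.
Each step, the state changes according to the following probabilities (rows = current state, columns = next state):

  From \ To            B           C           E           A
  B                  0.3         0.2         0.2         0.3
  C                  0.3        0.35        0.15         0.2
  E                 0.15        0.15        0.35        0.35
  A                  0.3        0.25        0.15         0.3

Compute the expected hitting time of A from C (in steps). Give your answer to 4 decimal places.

Let t(s) be the expected number of steps to first reach A from state s, with t(A) = 0. Conditioning on the first step:
t(B) = 1 + 0.3·t(B) + 0.2·t(C) + 0.2·t(E)
t(C) = 1 + 0.3·t(B) + 0.35·t(C) + 0.15·t(E)
t(E) = 1 + 0.15·t(B) + 0.15·t(C) + 0.35·t(E)
Solving: t(B) = 3.4615, t(C) = 3.8822, t(E) = 3.2332.
Expected steps from C to A: 3.8822.

3.8822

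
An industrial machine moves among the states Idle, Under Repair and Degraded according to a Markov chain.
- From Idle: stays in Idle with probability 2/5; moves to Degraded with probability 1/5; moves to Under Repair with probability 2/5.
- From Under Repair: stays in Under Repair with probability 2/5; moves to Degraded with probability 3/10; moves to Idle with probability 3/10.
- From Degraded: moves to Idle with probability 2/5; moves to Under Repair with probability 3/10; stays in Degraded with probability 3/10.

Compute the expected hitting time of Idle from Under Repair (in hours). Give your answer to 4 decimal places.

Let t(s) be the expected number of hours to first reach Idle from state s, with t(Idle) = 0. Conditioning on the first hour:
t(Under Repair) = 1 + 0.4·t(Under Repair) + 0.3·t(Degraded)
t(Degraded) = 1 + 0.3·t(Under Repair) + 0.3·t(Degraded)
Solving: t(Under Repair) = 3.0303, t(Degraded) = 2.7273.
Expected hours from Under Repair to Idle: 3.0303.

3.0303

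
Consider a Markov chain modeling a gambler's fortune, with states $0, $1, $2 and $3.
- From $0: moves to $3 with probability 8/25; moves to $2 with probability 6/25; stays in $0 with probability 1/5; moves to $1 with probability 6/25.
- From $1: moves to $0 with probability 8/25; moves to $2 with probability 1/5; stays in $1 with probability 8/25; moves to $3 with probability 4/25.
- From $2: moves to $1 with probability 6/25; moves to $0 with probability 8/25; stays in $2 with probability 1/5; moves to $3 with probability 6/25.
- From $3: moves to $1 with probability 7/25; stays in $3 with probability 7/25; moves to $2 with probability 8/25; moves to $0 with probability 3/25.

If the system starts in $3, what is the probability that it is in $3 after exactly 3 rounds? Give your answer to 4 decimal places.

Propagate the distribution vector 3 rounds from $3.
After 0 rounds: (0.0000, 0.0000, 0.0000, 1.0000)
After 1 round: (0.1200, 0.2800, 0.3200, 0.2800)
After 2 rounds: (0.2496, 0.2736, 0.2384, 0.2384)
After 3 rounds: (0.2424, 0.2714, 0.2386, 0.2476)
P(in $3 after 3 rounds) = 0.2476

0.2476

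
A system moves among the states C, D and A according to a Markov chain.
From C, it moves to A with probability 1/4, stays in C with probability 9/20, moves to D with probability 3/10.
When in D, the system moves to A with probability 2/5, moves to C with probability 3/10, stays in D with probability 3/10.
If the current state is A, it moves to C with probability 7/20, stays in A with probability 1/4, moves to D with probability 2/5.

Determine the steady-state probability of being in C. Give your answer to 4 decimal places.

Let the stationary distribution be π with π = πP and π_1 + π_2 + π_3 = 1.
π_1 = 0.45·π_1 + 0.3·π_2 + 0.35·π_3
π_2 = 0.3·π_1 + 0.3·π_2 + 0.4·π_3
Solving with the normalization constraint gives π = (0.3706, 0.3299, 0.2995).
So the stationary probability of C is 0.3706.

0.3706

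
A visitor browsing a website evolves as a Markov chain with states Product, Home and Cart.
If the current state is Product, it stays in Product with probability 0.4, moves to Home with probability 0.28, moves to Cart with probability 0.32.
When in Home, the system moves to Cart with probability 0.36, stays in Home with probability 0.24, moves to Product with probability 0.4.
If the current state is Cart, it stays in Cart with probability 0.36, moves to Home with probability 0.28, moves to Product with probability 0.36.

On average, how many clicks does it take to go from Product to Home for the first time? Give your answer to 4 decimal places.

3.5714

Let t(s) be the expected number of clicks to first reach Home from state s, with t(Home) = 0. Conditioning on the first click:
t(Product) = 1 + 0.4·t(Product) + 0.32·t(Cart)
t(Cart) = 1 + 0.36·t(Product) + 0.36·t(Cart)
Solving: t(Product) = 3.5714, t(Cart) = 3.5714.
Expected clicks from Product to Home: 3.5714.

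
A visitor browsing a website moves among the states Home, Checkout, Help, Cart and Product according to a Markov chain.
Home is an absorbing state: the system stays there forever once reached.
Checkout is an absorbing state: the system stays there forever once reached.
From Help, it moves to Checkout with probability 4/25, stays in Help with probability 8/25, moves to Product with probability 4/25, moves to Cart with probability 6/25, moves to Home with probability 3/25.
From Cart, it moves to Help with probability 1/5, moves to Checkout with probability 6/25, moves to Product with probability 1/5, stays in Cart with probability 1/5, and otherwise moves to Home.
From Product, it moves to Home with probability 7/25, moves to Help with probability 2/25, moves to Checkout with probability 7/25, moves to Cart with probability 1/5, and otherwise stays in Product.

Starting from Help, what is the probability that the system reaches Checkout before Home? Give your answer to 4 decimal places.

Let h(s) be the probability of absorption at Checkout starting from transient state s. Then h(Checkout) = 1 and h(Home) = 0. By first-step analysis:
h(Help) = 0.12·0 + 0.16·1 + 0.32·h(Help) + 0.24·h(Cart) + 0.16·h(Product)
h(Cart) = 0.16·0 + 0.24·1 + 0.2·h(Help) + 0.2·h(Cart) + 0.2·h(Product)
h(Product) = 0.28·0 + 0.28·1 + 0.08·h(Help) + 0.2·h(Cart) + 0.16·h(Product)
Solving: h(Help) = 0.5596, h(Cart) = 0.5705, h(Product) = 0.5225.
Starting from Help, the probability is 0.5596.

0.5596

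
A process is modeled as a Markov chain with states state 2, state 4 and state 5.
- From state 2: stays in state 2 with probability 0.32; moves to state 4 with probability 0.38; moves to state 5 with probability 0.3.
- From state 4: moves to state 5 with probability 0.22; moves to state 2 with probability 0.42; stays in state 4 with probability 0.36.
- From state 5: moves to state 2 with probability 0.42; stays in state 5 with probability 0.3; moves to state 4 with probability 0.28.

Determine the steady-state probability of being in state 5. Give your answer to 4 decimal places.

0.2723

Let the stationary distribution be π with π = πP and π_1 + π_2 + π_3 = 1.
π_1 = 0.32·π_1 + 0.42·π_2 + 0.42·π_3
π_2 = 0.38·π_1 + 0.36·π_2 + 0.28·π_3
Solving with the normalization constraint gives π = (0.3818, 0.3458, 0.2723).
So the stationary probability of state 5 is 0.2723.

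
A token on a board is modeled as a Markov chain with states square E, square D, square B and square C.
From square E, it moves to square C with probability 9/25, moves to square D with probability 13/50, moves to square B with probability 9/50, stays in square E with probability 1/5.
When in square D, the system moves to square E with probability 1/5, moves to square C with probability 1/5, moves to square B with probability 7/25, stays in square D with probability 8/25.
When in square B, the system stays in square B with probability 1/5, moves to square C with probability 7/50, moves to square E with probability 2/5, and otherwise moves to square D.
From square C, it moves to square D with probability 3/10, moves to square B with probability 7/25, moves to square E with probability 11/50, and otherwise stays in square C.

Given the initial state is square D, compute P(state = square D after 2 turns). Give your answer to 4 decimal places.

Propagate the distribution vector 2 turns from square D.
After 0 turns: (0.0000, 1.0000, 0.0000, 0.0000)
After 1 turn: (0.2000, 0.3200, 0.2800, 0.2000)
After 2 turns: (0.2600, 0.2872, 0.2376, 0.2152)
P(in square D after 2 turns) = 0.2872

0.2872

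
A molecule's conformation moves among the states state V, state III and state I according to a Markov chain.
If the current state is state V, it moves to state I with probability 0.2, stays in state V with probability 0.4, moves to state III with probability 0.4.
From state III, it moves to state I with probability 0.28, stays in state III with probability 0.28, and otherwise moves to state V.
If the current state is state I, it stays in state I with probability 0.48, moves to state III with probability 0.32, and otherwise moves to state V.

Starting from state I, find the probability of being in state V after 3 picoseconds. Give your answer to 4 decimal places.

0.3409

Propagate the distribution vector 3 picoseconds from state I.
After 0 picoseconds: (0.0000, 0.0000, 1.0000)
After 1 picosecond: (0.2000, 0.3200, 0.4800)
After 2 picoseconds: (0.3168, 0.3232, 0.3600)
After 3 picoseconds: (0.3409, 0.3324, 0.3267)
P(in state V after 3 picoseconds) = 0.3409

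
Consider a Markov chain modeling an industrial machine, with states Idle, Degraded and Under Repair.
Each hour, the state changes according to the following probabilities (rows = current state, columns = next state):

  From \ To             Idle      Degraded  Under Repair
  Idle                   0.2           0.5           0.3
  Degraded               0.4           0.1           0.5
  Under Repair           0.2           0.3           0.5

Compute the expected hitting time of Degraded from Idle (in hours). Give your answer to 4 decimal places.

2.3529

Let t(s) be the expected number of hours to first reach Degraded from state s, with t(Degraded) = 0. Conditioning on the first hour:
t(Idle) = 1 + 0.2·t(Idle) + 0.3·t(Under Repair)
t(Under Repair) = 1 + 0.2·t(Idle) + 0.5·t(Under Repair)
Solving: t(Idle) = 2.3529, t(Under Repair) = 2.9412.
Expected hours from Idle to Degraded: 2.3529.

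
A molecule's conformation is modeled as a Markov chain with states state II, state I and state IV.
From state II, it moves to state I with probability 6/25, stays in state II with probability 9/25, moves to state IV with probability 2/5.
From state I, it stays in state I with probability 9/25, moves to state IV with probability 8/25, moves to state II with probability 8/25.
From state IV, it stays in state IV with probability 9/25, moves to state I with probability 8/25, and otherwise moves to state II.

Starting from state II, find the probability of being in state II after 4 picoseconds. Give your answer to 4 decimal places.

Propagate the distribution vector 4 picoseconds from state II.
After 0 picoseconds: (1.0000, 0.0000, 0.0000)
After 1 picosecond: (0.3600, 0.2400, 0.4000)
After 2 picoseconds: (0.3344, 0.3008, 0.3648)
After 3 picoseconds: (0.3334, 0.3053, 0.3613)
After 4 picoseconds: (0.3333, 0.3055, 0.3611)
P(in state II after 4 picoseconds) = 0.3333

0.3333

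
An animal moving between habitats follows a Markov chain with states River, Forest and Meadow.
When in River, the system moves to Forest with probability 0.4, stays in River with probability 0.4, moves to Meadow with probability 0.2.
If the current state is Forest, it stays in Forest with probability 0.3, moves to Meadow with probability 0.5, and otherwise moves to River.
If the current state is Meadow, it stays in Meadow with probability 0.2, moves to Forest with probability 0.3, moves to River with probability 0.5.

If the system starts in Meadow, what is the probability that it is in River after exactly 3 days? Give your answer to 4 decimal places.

Propagate the distribution vector 3 days from Meadow.
After 0 days: (0.0000, 0.0000, 1.0000)
After 1 day: (0.5000, 0.3000, 0.2000)
After 2 days: (0.3600, 0.3500, 0.2900)
After 3 days: (0.3590, 0.3360, 0.3050)
P(in River after 3 days) = 0.3590

0.3590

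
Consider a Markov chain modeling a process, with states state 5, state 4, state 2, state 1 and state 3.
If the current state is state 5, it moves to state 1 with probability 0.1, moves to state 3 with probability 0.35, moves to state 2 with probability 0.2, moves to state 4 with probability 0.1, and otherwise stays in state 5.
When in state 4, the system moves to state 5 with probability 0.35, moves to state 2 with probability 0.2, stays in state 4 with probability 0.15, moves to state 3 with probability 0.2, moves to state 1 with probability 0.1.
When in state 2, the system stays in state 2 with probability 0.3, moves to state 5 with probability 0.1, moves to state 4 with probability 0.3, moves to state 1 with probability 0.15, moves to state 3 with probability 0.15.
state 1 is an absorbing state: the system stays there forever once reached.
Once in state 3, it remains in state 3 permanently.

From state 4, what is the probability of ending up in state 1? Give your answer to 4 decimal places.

Let h(s) be the probability of absorption at state 1 starting from transient state s. Then h(state 1) = 1 and h(state 3) = 0. By first-step analysis:
h(state 5) = 0.25·h(state 5) + 0.1·h(state 4) + 0.2·h(state 2) + 0.1·1 + 0.35·0
h(state 4) = 0.35·h(state 5) + 0.15·h(state 4) + 0.2·h(state 2) + 0.1·1 + 0.2·0
h(state 2) = 0.1·h(state 5) + 0.3·h(state 4) + 0.3·h(state 2) + 0.15·1 + 0.15·0
Solving: h(state 5) = 0.2821, h(state 4) = 0.3267, h(state 2) = 0.3946.
Starting from state 4, the probability is 0.3267.

0.3267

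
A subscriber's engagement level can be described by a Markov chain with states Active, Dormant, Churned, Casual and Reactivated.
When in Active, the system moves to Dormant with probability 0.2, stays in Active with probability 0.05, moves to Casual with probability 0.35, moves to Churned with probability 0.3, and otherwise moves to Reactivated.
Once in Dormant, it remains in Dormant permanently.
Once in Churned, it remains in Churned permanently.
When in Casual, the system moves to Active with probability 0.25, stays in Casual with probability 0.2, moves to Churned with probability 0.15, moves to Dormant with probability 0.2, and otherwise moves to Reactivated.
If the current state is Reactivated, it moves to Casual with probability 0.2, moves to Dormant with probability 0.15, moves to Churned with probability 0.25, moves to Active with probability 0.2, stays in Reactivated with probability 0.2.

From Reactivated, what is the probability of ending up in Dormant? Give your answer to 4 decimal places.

0.4191

Let h(s) be the probability of absorption at Dormant starting from transient state s. Then h(Dormant) = 1 and h(Churned) = 0. By first-step analysis:
h(Active) = 0.05·h(Active) + 0.2·1 + 0.3·0 + 0.35·h(Casual) + 0.1·h(Reactivated)
h(Casual) = 0.25·h(Active) + 0.2·1 + 0.15·0 + 0.2·h(Casual) + 0.2·h(Reactivated)
h(Reactivated) = 0.2·h(Active) + 0.15·1 + 0.25·0 + 0.2·h(Casual) + 0.2·h(Reactivated)
Solving: h(Active) = 0.4355, h(Casual) = 0.4909, h(Reactivated) = 0.4191.
Starting from Reactivated, the probability is 0.4191.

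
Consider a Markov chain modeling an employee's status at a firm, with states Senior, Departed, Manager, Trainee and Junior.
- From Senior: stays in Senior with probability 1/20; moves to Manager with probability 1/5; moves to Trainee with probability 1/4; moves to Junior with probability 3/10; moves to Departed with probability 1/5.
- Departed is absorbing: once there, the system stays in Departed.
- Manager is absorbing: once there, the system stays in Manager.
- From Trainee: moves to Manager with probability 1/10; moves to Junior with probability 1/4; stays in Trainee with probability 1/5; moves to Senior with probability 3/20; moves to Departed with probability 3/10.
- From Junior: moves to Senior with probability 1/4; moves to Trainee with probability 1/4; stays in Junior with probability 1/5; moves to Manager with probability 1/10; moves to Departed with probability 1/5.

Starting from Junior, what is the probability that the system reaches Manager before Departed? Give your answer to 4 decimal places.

Let h(s) be the probability of absorption at Manager starting from transient state s. Then h(Manager) = 1 and h(Departed) = 0. By first-step analysis:
h(Senior) = 0.05·h(Senior) + 0.2·0 + 0.2·1 + 0.25·h(Trainee) + 0.3·h(Junior)
h(Trainee) = 0.15·h(Senior) + 0.3·0 + 0.1·1 + 0.2·h(Trainee) + 0.25·h(Junior)
h(Junior) = 0.25·h(Senior) + 0.2·0 + 0.1·1 + 0.25·h(Trainee) + 0.2·h(Junior)
Solving: h(Senior) = 0.4013, h(Trainee) = 0.3086, h(Junior) = 0.3468.
Starting from Junior, the probability is 0.3468.

0.3468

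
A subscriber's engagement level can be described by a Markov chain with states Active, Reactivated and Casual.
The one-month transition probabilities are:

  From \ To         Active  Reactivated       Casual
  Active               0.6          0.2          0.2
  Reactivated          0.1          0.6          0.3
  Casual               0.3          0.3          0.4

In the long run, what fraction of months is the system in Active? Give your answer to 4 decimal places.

Let the stationary distribution be π with π = πP and π_1 + π_2 + π_3 = 1.
π_1 = 0.6·π_1 + 0.1·π_2 + 0.3·π_3
π_2 = 0.2·π_1 + 0.6·π_2 + 0.3·π_3
Solving with the normalization constraint gives π = (0.3191, 0.3830, 0.2979).
So the stationary probability of Active is 0.3191.

0.3191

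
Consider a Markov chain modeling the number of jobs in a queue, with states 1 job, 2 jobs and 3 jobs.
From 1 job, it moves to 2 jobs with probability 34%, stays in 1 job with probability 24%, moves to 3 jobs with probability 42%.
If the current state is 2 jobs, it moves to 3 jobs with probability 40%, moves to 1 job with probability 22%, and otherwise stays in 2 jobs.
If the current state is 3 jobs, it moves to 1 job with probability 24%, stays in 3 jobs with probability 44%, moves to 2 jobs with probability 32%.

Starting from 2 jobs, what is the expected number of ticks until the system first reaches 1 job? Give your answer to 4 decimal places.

4.3796

Let t(s) be the expected number of ticks to first reach 1 job from state s, with t(1 job) = 0. Conditioning on the first tick:
t(2 jobs) = 1 + 0.38·t(2 jobs) + 0.4·t(3 jobs)
t(3 jobs) = 1 + 0.32·t(2 jobs) + 0.44·t(3 jobs)
Solving: t(2 jobs) = 4.3796, t(3 jobs) = 4.2883.
Expected ticks from 2 jobs to 1 job: 4.3796.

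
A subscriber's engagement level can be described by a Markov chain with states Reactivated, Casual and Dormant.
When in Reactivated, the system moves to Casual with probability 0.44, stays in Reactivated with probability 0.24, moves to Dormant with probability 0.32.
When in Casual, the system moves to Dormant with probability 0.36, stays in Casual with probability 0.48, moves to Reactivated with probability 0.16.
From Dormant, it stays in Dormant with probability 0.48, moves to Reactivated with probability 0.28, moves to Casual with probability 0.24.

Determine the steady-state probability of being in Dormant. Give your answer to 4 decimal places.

Let the stationary distribution be π with π = πP and π_1 + π_2 + π_3 = 1.
π_1 = 0.24·π_1 + 0.16·π_2 + 0.28·π_3
π_2 = 0.44·π_1 + 0.48·π_2 + 0.24·π_3
Solving with the normalization constraint gives π = (0.2259, 0.3752, 0.3988).
So the stationary probability of Dormant is 0.3988.

0.3988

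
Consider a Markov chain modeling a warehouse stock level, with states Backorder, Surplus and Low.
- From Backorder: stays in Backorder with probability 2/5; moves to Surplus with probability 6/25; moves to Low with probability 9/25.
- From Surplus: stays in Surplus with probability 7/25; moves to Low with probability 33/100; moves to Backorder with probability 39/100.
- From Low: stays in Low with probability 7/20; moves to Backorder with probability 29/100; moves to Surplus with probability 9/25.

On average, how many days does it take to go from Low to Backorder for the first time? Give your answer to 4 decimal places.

3.0928

Let t(s) be the expected number of days to first reach Backorder from state s, with t(Backorder) = 0. Conditioning on the first day:
t(Surplus) = 1 + 0.28·t(Surplus) + 0.33·t(Low)
t(Low) = 1 + 0.36·t(Surplus) + 0.35·t(Low)
Solving: t(Surplus) = 2.8064, t(Low) = 3.0928.
Expected days from Low to Backorder: 3.0928.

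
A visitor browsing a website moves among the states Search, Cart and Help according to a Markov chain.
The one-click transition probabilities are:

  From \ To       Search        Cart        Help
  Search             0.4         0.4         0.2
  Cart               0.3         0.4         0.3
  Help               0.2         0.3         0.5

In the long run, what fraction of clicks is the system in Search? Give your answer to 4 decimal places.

Let the stationary distribution be π with π = πP and π_1 + π_2 + π_3 = 1.
π_1 = 0.4·π_1 + 0.3·π_2 + 0.2·π_3
π_2 = 0.4·π_1 + 0.4·π_2 + 0.3·π_3
Solving with the normalization constraint gives π = (0.2958, 0.3662, 0.3380).
So the stationary probability of Search is 0.2958.

0.2958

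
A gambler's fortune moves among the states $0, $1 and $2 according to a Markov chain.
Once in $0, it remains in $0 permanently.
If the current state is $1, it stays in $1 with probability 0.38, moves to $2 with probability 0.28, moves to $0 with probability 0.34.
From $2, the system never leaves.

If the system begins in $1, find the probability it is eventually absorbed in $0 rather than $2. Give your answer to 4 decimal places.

0.5484

Let h(s) be the probability of absorption at $0 starting from transient state s. Then h($0) = 1 and h($2) = 0. By first-step analysis:
h($1) = 0.34·1 + 0.38·h($1) + 0.28·0
Solving: h($1) = 0.5484.
Starting from $1, the probability is 0.5484.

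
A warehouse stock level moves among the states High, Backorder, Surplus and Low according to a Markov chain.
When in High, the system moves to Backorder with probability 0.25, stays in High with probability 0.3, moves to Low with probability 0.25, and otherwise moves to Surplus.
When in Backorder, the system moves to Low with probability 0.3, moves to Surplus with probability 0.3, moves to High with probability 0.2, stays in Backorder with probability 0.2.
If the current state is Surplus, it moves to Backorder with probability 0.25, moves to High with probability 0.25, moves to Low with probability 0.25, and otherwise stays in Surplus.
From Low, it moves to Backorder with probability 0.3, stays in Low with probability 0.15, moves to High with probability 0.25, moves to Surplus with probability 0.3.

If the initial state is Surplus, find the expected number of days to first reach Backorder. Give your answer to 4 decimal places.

3.8261

Let t(s) be the expected number of days to first reach Backorder from state s, with t(Backorder) = 0. Conditioning on the first day:
t(High) = 1 + 0.3·t(High) + 0.2·t(Surplus) + 0.25·t(Low)
t(Surplus) = 1 + 0.25·t(High) + 0.25·t(Surplus) + 0.25·t(Low)
t(Low) = 1 + 0.25·t(High) + 0.3·t(Surplus) + 0.15·t(Low)
Solving: t(High) = 3.8261, t(Surplus) = 3.8261, t(Low) = 3.6522.
Expected days from Surplus to Backorder: 3.8261.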